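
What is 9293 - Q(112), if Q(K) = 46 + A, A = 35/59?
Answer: 545538/59 ≈ 9246.4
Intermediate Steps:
A = 35/59 (A = 35*(1/59) = 35/59 ≈ 0.59322)
Q(K) = 2749/59 (Q(K) = 46 + 35/59 = 2749/59)
9293 - Q(112) = 9293 - 1*2749/59 = 9293 - 2749/59 = 545538/59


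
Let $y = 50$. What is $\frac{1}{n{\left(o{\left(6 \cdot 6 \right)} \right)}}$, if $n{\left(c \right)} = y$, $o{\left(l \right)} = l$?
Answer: $\frac{1}{50} \approx 0.02$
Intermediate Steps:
$n{\left(c \right)} = 50$
$\frac{1}{n{\left(o{\left(6 \cdot 6 \right)} \right)}} = \frac{1}{50}$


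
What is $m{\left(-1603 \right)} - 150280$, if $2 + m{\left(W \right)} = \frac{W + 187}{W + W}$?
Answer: $- \frac{240901338}{1603} \approx -1.5028 \cdot 10^{5}$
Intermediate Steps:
$m{\left(W \right)} = -2 + \frac{187 + W}{2 W}$ ($m{\left(W \right)} = -2 + \frac{W + 187}{W + W} = -2 + \frac{187 + W}{2 W}$)
$m{\left(-1603 \right)} - 150280 = \frac{187 - -4809}{2 \left(-1603\right)} - 150280 = \frac{1}{2} \left(- \frac{1}{1603}\right) \left(187 + 4809\right) - 150280 = \frac{1}{2} \left(- \frac{1}{1603}\right) 4996 - 150280 = - \frac{2498}{1603} - 150280 = - \frac{240901338}{1603}$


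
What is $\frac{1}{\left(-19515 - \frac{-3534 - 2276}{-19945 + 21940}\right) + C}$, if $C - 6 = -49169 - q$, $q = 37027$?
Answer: $- \frac{57}{6025019} \approx -9.4605 \cdot 10^{-6}$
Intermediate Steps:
$C = -86190$ ($C = 6 - 86196 = -86190$)
$\frac{1}{\left(-19515 - \frac{-3534 - 2276}{-19945 + 21940}\right) + C} = \frac{1}{\left(-19515 - \frac{-3534 - 2276}{-19945 + 21940}\right) - 86190} = \frac{1}{\left(-19515 - - \frac{5810}{1995}\right) - 86190} = \frac{1}{\left(-19515 - \left(-5810\right) \frac{1}{1995}\right) - 86190} = \frac{1}{\left(-19515 - - \frac{166}{57}\right) - 86190} = \frac{1}{\left(-19515 + \frac{166}{57}\right) - 86190} = \frac{1}{- \frac{1112189}{57} - 86190} = \frac{1}{- \frac{6025019}{57}} = - \frac{57}{6025019}$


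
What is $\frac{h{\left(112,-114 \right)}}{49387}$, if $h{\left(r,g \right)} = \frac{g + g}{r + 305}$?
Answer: $- \frac{76}{6864793} \approx -1.1071 \cdot 10^{-5}$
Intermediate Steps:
$h{\left(r,g \right)} = \frac{2 g}{305 + r}$
$\frac{h{\left(112,-114 \right)}}{49387} = \frac{2 \left(-114\right) \frac{1}{305 + 112}}{49387} = 2 \left(-114\right) \frac{1}{417} \cdot \frac{1}{49387} = \left(- \frac{76}{139}\right) \frac{1}{49387} = - \frac{76}{6864793}$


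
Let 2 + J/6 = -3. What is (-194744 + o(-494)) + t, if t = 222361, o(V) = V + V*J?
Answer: 41943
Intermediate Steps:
J = -30 (J = -12 + 6*(-3) = -12 - 18 = -30)
o(V) = -29*V (o(V) = V + V*(-30) = V - 30*V = -29*V)
(-194744 + o(-494)) + t = (-194744 - 29*(-494)) + 222361 = (-194744 + 14326) + 222361 = -180418 + 222361 = 41943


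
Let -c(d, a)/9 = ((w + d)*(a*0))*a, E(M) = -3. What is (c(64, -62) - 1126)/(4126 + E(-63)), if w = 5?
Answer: -1126/4123 ≈ -0.27310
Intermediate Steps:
c(d, a) = 0 (c(d, a) = -9*(5 + d)*(a*0)*a = -9*(5 + d)*0*a = -0*a = -9*0 = 0)
(c(64, -62) - 1126)/(4126 + E(-63)) = (0 - 1126)/(4126 - 3) = -1126/4123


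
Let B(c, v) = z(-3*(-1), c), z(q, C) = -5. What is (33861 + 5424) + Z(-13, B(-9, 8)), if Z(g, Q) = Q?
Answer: 39280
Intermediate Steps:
B(c, v) = -5
(33861 + 5424) + Z(-13, B(-9, 8)) = (33861 + 5424) - 5 = 39285 - 5 = 39280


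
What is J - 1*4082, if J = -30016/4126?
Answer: -8436174/2063 ≈ -4089.3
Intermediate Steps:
J = -15008/2063 (J = -30016*1/4126 = -15008/2063 ≈ -7.2748)
J - 1*4082 = -15008/2063 - 1*4082 = -15008/2063 - 4082 = -8436174/2063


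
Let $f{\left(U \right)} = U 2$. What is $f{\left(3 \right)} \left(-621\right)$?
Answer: $-3726$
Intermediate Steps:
$f{\left(U \right)} = 2 U$
$f{\left(3 \right)} \left(-621\right) = 2 \cdot 3 \left(-621\right) = 6 \left(-621\right) = -3726$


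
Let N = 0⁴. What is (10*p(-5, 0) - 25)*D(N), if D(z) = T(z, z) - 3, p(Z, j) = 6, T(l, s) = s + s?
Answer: -105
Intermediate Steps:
T(l, s) = 2*s
N = 0
D(z) = -3 + 2*z (D(z) = 2*z - 3 = -3 + 2*z)
(10*p(-5, 0) - 25)*D(N) = (10*6 - 25)*(-3 + 2*0) = (60 - 25)*(-3 + 0) = 35*(-3) = -105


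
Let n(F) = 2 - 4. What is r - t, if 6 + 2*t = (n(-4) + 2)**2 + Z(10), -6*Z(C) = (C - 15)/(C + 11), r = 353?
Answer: 89707/252 ≈ 355.98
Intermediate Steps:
n(F) = -2
Z(C) = -(-15 + C)/(6*(11 + C)) (Z(C) = -(C - 15)/(6*(C + 11)) = -(-15 + C)/(6*(11 + C)))
t = -751/252 (t = -3 + ((-2 + 2)**2 + (15 - 1*10)/(6*(11 + 10)))/2 = -3 + (0**2 + (1/6)*(15 - 10)/21)/2 = -3 + (0 + (1/6)*(1/21)*5)/2 = -3 + (0 + 5/126)/2 = -3 + (1/2)*(5/126) = -3 + 5/252 = -751/252 ≈ -2.9802)
r - t = 353 - 1*(-751/252) = 353 + 751/252 = 89707/252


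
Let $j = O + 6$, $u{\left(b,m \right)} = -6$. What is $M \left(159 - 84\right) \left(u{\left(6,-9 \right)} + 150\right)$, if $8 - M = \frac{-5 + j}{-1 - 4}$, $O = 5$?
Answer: $99360$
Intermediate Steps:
$j = 11$ ($j = 5 + 6 = 11$)
$M = \frac{46}{5}$ ($M = 8 - \frac{-5 + 11}{-1 - 4} = 8 - \frac{6}{-5} = 8 - 6 \left(- \frac{1}{5}\right) = 8 - - \frac{6}{5} = 8 + \frac{6}{5} = \frac{46}{5} \approx 9.2$)
$M \left(159 - 84\right) \left(u{\left(6,-9 \right)} + 150\right) = \frac{46 \left(159 - 84\right) \left(-6 + 150\right)}{5} = \frac{46 \cdot 75 \cdot 144}{5} = \frac{46}{5} \cdot 10800 = 99360$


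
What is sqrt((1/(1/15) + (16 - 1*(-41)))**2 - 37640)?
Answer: 2*I*sqrt(8114) ≈ 180.16*I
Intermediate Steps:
sqrt((1/(1/15) + (16 - 1*(-41)))**2 - 37640) = sqrt((1/(1/15) + (16 + 41))**2 - 37640) = sqrt((15 + 57)**2 - 37640) = sqrt(72**2 - 37640) = sqrt(5184 - 37640) = sqrt(-32456) = 2*I*sqrt(8114)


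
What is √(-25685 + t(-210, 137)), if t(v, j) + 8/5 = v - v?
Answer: I*√642165/5 ≈ 160.27*I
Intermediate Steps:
t(v, j) = -8/5 (t(v, j) = -8/5 + (v - v) = -8/5 + 0 = -8/5)
√(-25685 + t(-210, 137)) = √(-25685 - 8/5) = √(-128433/5) = I*√642165/5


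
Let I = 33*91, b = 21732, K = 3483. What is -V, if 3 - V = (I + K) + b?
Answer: 28215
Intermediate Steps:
I = 3003
V = -28215 (V = 3 - ((3003 + 3483) + 21732) = 3 - (6486 + 21732) = 3 - 1*28218 = 3 - 28218 = -28215)
-V = -1*(-28215) = 28215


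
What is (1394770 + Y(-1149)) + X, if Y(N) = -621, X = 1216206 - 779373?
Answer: 1830982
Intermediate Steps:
X = 436833
(1394770 + Y(-1149)) + X = (1394770 - 621) + 436833 = 1394149 + 436833 = 1830982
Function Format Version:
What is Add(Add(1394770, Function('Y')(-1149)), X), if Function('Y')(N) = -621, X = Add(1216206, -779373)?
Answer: 1830982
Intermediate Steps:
X = 436833
Add(Add(1394770, Function('Y')(-1149)), X) = Add(Add(1394770, -621), 436833) = Add(1394149, 436833) = 1830982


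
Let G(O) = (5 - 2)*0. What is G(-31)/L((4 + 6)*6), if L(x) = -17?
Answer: 0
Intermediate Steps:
G(O) = 0 (G(O) = 3*0 = 0)
G(-31)/L((4 + 6)*6) = 0/(-17) = 0*(-1/17) = 0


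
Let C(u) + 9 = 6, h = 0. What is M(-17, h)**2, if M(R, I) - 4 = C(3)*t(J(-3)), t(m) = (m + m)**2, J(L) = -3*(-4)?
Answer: 2972176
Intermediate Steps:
J(L) = 12
C(u) = -3 (C(u) = -9 + 6 = -3)
t(m) = 4*m**2 (t(m) = (2*m)**2 = 4*m**2)
M(R, I) = -1724 (M(R, I) = 4 - 12*12**2 = 4 - 12*144 = 4 - 3*576 = 4 - 1728 = -1724)
M(-17, h)**2 = (-1724)**2 = 2972176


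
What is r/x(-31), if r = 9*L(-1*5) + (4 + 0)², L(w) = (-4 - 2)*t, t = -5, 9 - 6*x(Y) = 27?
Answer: -286/3 ≈ -95.333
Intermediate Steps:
x(Y) = -3 (x(Y) = 3/2 - ⅙*27 = 3/2 - 9/2 = -3)
L(w) = 30 (L(w) = (-4 - 2)*(-5) = -6*(-5) = 30)
r = 286 (r = 9*30 + (4 + 0)² = 270 + 4² = 270 + 16 = 286)
r/x(-31) = 286/(-3) = 286*(-⅓) = -286/3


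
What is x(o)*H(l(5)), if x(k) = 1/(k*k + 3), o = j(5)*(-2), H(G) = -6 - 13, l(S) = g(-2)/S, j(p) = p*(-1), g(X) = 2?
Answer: -19/103 ≈ -0.18447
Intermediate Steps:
j(p) = -p
l(S) = 2/S
H(G) = -19
o = 10 (o = -1*5*(-2) = -5*(-2) = 10)
x(k) = 1/(3 + k**2) (x(k) = 1/(k**2 + 3) = 1/(3 + k**2))
x(o)*H(l(5)) = -19/(3 + 10**2) = -19/(3 + 100) = -19/103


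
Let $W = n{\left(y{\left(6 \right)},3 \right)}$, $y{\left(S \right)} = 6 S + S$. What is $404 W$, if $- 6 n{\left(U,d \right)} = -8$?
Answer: $\frac{1616}{3} \approx 538.67$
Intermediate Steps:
$y{\left(S \right)} = 7 S$
$n{\left(U,d \right)} = \frac{4}{3}$ ($n{\left(U,d \right)} = \left(- \frac{1}{6}\right) \left(-8\right) = \frac{4}{3}$)
$W = \frac{4}{3} \approx 1.3333$
$404 W = 404 \cdot \frac{4}{3} = \frac{1616}{3}$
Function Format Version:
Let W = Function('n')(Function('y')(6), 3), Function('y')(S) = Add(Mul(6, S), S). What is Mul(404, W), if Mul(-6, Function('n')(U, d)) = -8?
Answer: Rational(1616, 3) ≈ 538.67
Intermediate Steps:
Function('y')(S) = Mul(7, S)
Function('n')(U, d) = Rational(4, 3) (Function('n')(U, d) = Mul(Rational(-1, 6), -8) = Rational(4, 3))
W = Rational(4, 3) ≈ 1.3333
Mul(404, W) = Mul(404, Rational(4, 3)) = Rational(1616, 3)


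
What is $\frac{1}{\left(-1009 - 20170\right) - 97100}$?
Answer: $- \frac{1}{118279} \approx -8.4546 \cdot 10^{-6}$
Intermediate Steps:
$\frac{1}{\left(-1009 - 20170\right) - 97100} = \frac{1}{-21179 - 97100} = \frac{1}{-118279} = - \frac{1}{118279}$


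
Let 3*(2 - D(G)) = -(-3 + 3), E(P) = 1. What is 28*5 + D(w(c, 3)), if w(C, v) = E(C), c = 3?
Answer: 142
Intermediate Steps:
w(C, v) = 1
D(G) = 2 (D(G) = 2 - (-1)*(-3 + 3)/3 = 2 - (-1)*0/3 = 2 - ⅓*0 = 2 + 0 = 2)
28*5 + D(w(c, 3)) = 28*5 + 2 = 140 + 2 = 142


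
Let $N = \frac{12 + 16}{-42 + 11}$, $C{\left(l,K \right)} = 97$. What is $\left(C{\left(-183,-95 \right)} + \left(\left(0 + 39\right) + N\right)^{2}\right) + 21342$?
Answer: $\frac{21997640}{961} \approx 22890.0$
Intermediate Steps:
$N = - \frac{28}{31}$ ($N = \frac{28}{-31} = 28 \left(- \frac{1}{31}\right) = - \frac{28}{31} \approx -0.90323$)
$\left(C{\left(-183,-95 \right)} + \left(\left(0 + 39\right) + N\right)^{2}\right) + 21342 = \left(97 + \left(\left(0 + 39\right) - \frac{28}{31}\right)^{2}\right) + 21342 = \left(97 + \left(39 - \frac{28}{31}\right)^{2}\right) + 21342 = \left(97 + \left(\frac{1181}{31}\right)^{2}\right) + 21342 = \left(97 + \frac{1394761}{961}\right) + 21342 = \frac{1487978}{961} + 21342 = \frac{21997640}{961}$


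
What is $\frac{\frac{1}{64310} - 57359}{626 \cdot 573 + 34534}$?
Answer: $- \frac{526965327}{3612678560} \approx -0.14587$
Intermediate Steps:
$\frac{\frac{1}{64310} - 57359}{626 \cdot 573 + 34534} = \frac{\frac{1}{64310} - 57359}{358698 + 34534} = - \frac{3688757289}{64310 \cdot 393232} = \left(- \frac{3688757289}{64310}\right) \frac{1}{393232} = - \frac{526965327}{3612678560}$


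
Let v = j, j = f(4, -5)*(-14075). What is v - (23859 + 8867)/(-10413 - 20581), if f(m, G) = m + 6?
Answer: -2181186387/15497 ≈ -1.4075e+5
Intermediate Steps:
f(m, G) = 6 + m
j = -140750 (j = (6 + 4)*(-14075) = 10*(-14075) = -140750)
v = -140750
v - (23859 + 8867)/(-10413 - 20581) = -140750 - (23859 + 8867)/(-10413 - 20581) = -140750 - 32726/(-30994) = -140750 - 32726*(-1)/30994 = -140750 - 1*(-16363/15497) = -140750 + 16363/15497 = -2181186387/15497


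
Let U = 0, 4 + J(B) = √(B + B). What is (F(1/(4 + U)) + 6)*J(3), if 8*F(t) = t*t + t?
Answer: -773/32 + 773*√6/128 ≈ -9.3636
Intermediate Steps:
J(B) = -4 + √2*√B (J(B) = -4 + √(B + B) = -4 + √(2*B) = -4 + √2*√B)
F(t) = t/8 + t²/8 (F(t) = (t*t + t)/8 = (t² + t)/8 = (t + t²)/8 = t/8 + t²/8)
(F(1/(4 + U)) + 6)*J(3) = ((1 + 1/(4 + 0))/(8*(4 + 0)) + 6)*(-4 + √2*√3) = ((⅛)*(1 + 1/4)/4 + 6)*(-4 + √6) = ((⅛)*(¼)*(1 + ¼) + 6)*(-4 + √6) = ((⅛)*(¼)*(5/4) + 6)*(-4 + √6) = (5/128 + 6)*(-4 + √6) = 773*(-4 + √6)/128 = -773/32 + 773*√6/128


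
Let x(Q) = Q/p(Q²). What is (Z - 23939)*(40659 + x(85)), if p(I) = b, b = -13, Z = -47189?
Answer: -37589867696/13 ≈ -2.8915e+9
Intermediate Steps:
p(I) = -13
x(Q) = -Q/13 (x(Q) = Q/(-13) = Q*(-1/13) = -Q/13)
(Z - 23939)*(40659 + x(85)) = (-47189 - 23939)*(40659 - 1/13*85) = -71128*(40659 - 85/13) = -71128*528482/13 = -37589867696/13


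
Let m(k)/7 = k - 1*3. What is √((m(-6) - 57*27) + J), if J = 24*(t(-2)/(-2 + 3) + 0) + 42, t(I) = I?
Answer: 2*I*√402 ≈ 40.1*I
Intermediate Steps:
m(k) = -21 + 7*k (m(k) = 7*(k - 1*3) = 7*(k - 3) = 7*(-3 + k) = -21 + 7*k)
J = -6 (J = 24*(-2/(-2 + 3) + 0) + 42 = 24*(-2/1 + 0) + 42 = 24*(-2*1 + 0) + 42 = 24*(-2 + 0) + 42 = 24*(-2) + 42 = -48 + 42 = -6)
√((m(-6) - 57*27) + J) = √(((-21 + 7*(-6)) - 57*27) - 6) = √(((-21 - 42) - 1539) - 6) = √((-63 - 1539) - 6) = √(-1602 - 6) = √(-1608) = 2*I*√402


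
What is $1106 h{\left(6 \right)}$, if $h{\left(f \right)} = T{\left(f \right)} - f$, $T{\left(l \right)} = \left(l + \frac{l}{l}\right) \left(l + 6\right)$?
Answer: $86268$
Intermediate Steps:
$T{\left(l \right)} = \left(1 + l\right) \left(6 + l\right)$ ($T{\left(l \right)} = \left(l + 1\right) \left(6 + l\right) = \left(1 + l\right) \left(6 + l\right)$)
$h{\left(f \right)} = 6 + f^{2} + 6 f$ ($h{\left(f \right)} = \left(6 + f^{2} + 7 f\right) - f = 6 + f^{2} + 6 f$)
$1106 h{\left(6 \right)} = 1106 \left(6 + 6^{2} + 6 \cdot 6\right) = 1106 \left(6 + 36 + 36\right) = 1106 \cdot 78 = 86268$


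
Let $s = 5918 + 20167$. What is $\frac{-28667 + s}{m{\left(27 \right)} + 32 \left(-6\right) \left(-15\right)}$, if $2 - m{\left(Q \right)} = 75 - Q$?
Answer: $- \frac{1291}{1417} \approx -0.91108$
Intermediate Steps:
$m{\left(Q \right)} = -73 + Q$ ($m{\left(Q \right)} = 2 - \left(75 - Q\right) = 2 + \left(-75 + Q\right) = -73 + Q$)
$s = 26085$
$\frac{-28667 + s}{m{\left(27 \right)} + 32 \left(-6\right) \left(-15\right)} = \frac{-28667 + 26085}{\left(-73 + 27\right) + 32 \left(-6\right) \left(-15\right)} = - \frac{2582}{-46 - -2880} = - \frac{2582}{-46 + 2880} = - \frac{2582}{2834} = \left(-2582\right) \frac{1}{2834} = - \frac{1291}{1417}$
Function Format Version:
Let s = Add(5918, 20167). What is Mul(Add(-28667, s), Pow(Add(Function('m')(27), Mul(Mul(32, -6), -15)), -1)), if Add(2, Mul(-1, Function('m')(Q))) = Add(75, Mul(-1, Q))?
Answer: Rational(-1291, 1417) ≈ -0.91108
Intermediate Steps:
Function('m')(Q) = Add(-73, Q) (Function('m')(Q) = Add(2, Mul(-1, Add(75, Mul(-1, Q)))) = Add(2, Add(-75, Q)) = Add(-73, Q))
s = 26085
Mul(Add(-28667, s), Pow(Add(Function('m')(27), Mul(Mul(32, -6), -15)), -1)) = Mul(Add(-28667, 26085), Pow(Add(Add(-73, 27), Mul(Mul(32, -6), -15)), -1)) = Mul(-2582, Pow(Add(-46, Mul(-192, -15)), -1)) = Mul(-2582, Pow(Add(-46, 2880), -1)) = Mul(-2582, Pow(2834, -1)) = Mul(-2582, Rational(1, 2834)) = Rational(-1291, 1417)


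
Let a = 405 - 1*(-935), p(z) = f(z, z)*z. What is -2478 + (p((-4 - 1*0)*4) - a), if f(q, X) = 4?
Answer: -3882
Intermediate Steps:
p(z) = 4*z
a = 1340 (a = 405 + 935 = 1340)
-2478 + (p((-4 - 1*0)*4) - a) = -2478 + (4*((-4 - 1*0)*4) - 1*1340) = -2478 + (4*((-4 + 0)*4) - 1340) = -2478 + (4*(-4*4) - 1340) = -2478 + (4*(-16) - 1340) = -2478 + (-64 - 1340) = -2478 - 1404 = -3882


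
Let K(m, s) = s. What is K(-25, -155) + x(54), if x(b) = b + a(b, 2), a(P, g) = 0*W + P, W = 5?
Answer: -47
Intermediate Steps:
a(P, g) = P (a(P, g) = 0*5 + P = 0 + P = P)
x(b) = 2*b (x(b) = b + b = 2*b)
K(-25, -155) + x(54) = -155 + 2*54 = -155 + 108 = -47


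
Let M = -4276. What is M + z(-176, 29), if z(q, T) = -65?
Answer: -4341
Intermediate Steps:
M + z(-176, 29) = -4276 - 65 = -4341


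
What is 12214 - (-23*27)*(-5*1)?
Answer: 9109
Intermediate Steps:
12214 - (-23*27)*(-5*1) = 12214 - (-621)*(-5) = 12214 - 1*3105 = 12214 - 3105 = 9109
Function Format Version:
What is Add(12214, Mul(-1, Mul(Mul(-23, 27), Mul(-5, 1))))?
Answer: 9109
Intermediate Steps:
Add(12214, Mul(-1, Mul(Mul(-23, 27), Mul(-5, 1)))) = Add(12214, Mul(-1, Mul(-621, -5))) = Add(12214, Mul(-1, 3105)) = Add(12214, -3105) = 9109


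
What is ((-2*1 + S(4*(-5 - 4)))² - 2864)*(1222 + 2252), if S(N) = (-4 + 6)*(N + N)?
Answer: 64102248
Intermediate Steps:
S(N) = 4*N (S(N) = 2*(2*N) = 4*N)
((-2*1 + S(4*(-5 - 4)))² - 2864)*(1222 + 2252) = ((-2*1 + 4*(4*(-5 - 4)))² - 2864)*(1222 + 2252) = ((-2 + 4*(4*(-9)))² - 2864)*3474 = ((-2 + 4*(-36))² - 2864)*3474 = ((-2 - 144)² - 2864)*3474 = ((-146)² - 2864)*3474 = (21316 - 2864)*3474 = 18452*3474 = 64102248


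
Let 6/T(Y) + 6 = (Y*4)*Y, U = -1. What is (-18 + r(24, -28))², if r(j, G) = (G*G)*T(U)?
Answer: 5616900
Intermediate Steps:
T(Y) = 6/(-6 + 4*Y²) (T(Y) = 6/(-6 + (Y*4)*Y) = 6/(-6 + (4*Y)*Y) = 6/(-6 + 4*Y²))
r(j, G) = -3*G² (r(j, G) = (G*G)*(3/(-3 + 2*(-1)²)) = G²*(3/(-3 + 2*1)) = G²*(3/(-3 + 2)) = G²*(3/(-1)) = G²*(3*(-1)) = G²*(-3) = -3*G²)
(-18 + r(24, -28))² = (-18 - 3*(-28)²)² = (-18 - 3*784)² = (-18 - 2352)² = (-2370)² = 5616900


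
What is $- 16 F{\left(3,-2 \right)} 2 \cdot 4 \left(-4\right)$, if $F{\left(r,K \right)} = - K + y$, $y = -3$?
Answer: $-512$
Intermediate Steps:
$F{\left(r,K \right)} = -3 - K$ ($F{\left(r,K \right)} = - K - 3 = -3 - K$)
$- 16 F{\left(3,-2 \right)} 2 \cdot 4 \left(-4\right) = - 16 \left(-3 - -2\right) 2 \cdot 4 \left(-4\right) = - 16 \left(-3 + 2\right) 8 \left(-4\right) = \left(-16\right) \left(-1\right) \left(-32\right) = 16 \left(-32\right) = -512$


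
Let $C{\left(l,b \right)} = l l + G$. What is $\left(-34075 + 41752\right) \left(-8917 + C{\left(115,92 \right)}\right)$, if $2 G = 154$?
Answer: $33663645$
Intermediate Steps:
$G = 77$ ($G = \frac{1}{2} \cdot 154 = 77$)
$C{\left(l,b \right)} = 77 + l^{2}$ ($C{\left(l,b \right)} = l l + 77 = l^{2} + 77 = 77 + l^{2}$)
$\left(-34075 + 41752\right) \left(-8917 + C{\left(115,92 \right)}\right) = \left(-34075 + 41752\right) \left(-8917 + \left(77 + 115^{2}\right)\right) = 7677 \left(-8917 + \left(77 + 13225\right)\right) = 7677 \left(-8917 + 13302\right) = 7677 \cdot 4385 = 33663645$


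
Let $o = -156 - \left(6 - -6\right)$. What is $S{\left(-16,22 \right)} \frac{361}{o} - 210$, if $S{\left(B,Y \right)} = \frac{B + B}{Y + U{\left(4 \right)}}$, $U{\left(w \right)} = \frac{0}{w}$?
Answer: $- \frac{47788}{231} \approx -206.87$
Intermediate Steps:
$U{\left(w \right)} = 0$
$o = -168$ ($o = -156 - \left(6 + 6\right) = -156 - 12 = -168$)
$S{\left(B,Y \right)} = \frac{2 B}{Y}$ ($S{\left(B,Y \right)} = \frac{B + B}{Y + 0} = \frac{2 B}{Y}$)
$S{\left(-16,22 \right)} \frac{361}{o} - 210 = 2 \left(-16\right) \frac{1}{22} \frac{361}{-168} - 210 = 2 \left(-16\right) \frac{1}{22} \cdot 361 \left(- \frac{1}{168}\right) - 210 = \left(- \frac{16}{11}\right) \left(- \frac{361}{168}\right) - 210 = \frac{722}{231} - 210 = - \frac{47788}{231}$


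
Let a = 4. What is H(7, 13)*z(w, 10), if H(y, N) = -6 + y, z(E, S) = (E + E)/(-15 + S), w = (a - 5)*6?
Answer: 12/5 ≈ 2.4000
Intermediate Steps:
w = -6 (w = (4 - 5)*6 = -1*6 = -6)
z(E, S) = 2*E/(-15 + S) (z(E, S) = (2*E)/(-15 + S) = 2*E/(-15 + S))
H(7, 13)*z(w, 10) = (-6 + 7)*(2*(-6)/(-15 + 10)) = 1*(2*(-6)/(-5)) = 1*(2*(-6)*(-1/5)) = 1*(12/5) = 12/5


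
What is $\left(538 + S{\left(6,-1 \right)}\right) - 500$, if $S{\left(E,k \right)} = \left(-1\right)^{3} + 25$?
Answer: $62$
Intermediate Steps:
$S{\left(E,k \right)} = 24$ ($S{\left(E,k \right)} = -1 + 25 = 24$)
$\left(538 + S{\left(6,-1 \right)}\right) - 500 = \left(538 + 24\right) - 500 = 562 - 500 = 62$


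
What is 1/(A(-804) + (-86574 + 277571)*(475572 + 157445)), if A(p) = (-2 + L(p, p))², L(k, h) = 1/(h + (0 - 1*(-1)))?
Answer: 644809/77960211699229190 ≈ 8.2710e-12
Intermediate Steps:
L(k, h) = 1/(1 + h) (L(k, h) = 1/(h + (0 + 1)) = 1/(h + 1) = 1/(1 + h))
A(p) = (-2 + 1/(1 + p))²
1/(A(-804) + (-86574 + 277571)*(475572 + 157445)) = 1/((1 + 2*(-804))²/(1 - 804)² + (-86574 + 277571)*(475572 + 157445)) = 1/((1 - 1608)²/(-803)² + 190997*633017) = 1/((1/644809)*(-1607)² + 120904347949) = 1/((1/644809)*2582449 + 120904347949) = 1/(2582449/644809 + 120904347949) = 1/(77960211699229190/644809) = 644809/77960211699229190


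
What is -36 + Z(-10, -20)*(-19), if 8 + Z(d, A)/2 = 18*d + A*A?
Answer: -8092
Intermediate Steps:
Z(d, A) = -16 + 2*A**2 + 36*d (Z(d, A) = -16 + 2*(18*d + A*A) = -16 + 2*(18*d + A**2) = -16 + 2*(A**2 + 18*d) = -16 + (2*A**2 + 36*d) = -16 + 2*A**2 + 36*d)
-36 + Z(-10, -20)*(-19) = -36 + (-16 + 2*(-20)**2 + 36*(-10))*(-19) = -36 + (-16 + 2*400 - 360)*(-19) = -36 + (-16 + 800 - 360)*(-19) = -36 + 424*(-19) = -36 - 8056 = -8092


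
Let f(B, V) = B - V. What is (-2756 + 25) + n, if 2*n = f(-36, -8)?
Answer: -2745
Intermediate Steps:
n = -14 (n = (-36 - 1*(-8))/2 = (-36 + 8)/2 = (½)*(-28) = -14)
(-2756 + 25) + n = (-2756 + 25) - 14 = -2731 - 14 = -2745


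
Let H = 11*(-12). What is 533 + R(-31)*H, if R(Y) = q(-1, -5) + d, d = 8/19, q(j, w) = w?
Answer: 21611/19 ≈ 1137.4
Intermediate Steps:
d = 8/19 (d = 8*(1/19) = 8/19 ≈ 0.42105)
R(Y) = -87/19 (R(Y) = -5 + 8/19 = -87/19)
H = -132
533 + R(-31)*H = 533 - 87/19*(-132) = 533 + 11484/19 = 21611/19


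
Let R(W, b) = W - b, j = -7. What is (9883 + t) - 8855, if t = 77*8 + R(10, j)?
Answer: 1661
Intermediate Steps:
t = 633 (t = 77*8 + (10 - 1*(-7)) = 616 + (10 + 7) = 616 + 17 = 633)
(9883 + t) - 8855 = (9883 + 633) - 8855 = 10516 - 8855 = 1661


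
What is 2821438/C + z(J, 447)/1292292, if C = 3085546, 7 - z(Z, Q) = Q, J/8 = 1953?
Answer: 455595514457/498428301429 ≈ 0.91406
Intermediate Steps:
J = 15624 (J = 8*1953 = 15624)
z(Z, Q) = 7 - Q
2821438/C + z(J, 447)/1292292 = 2821438/3085546 + (7 - 1*447)/1292292 = 2821438*(1/3085546) + (7 - 447)*(1/1292292) = 1410719/1542773 - 440*1/1292292 = 1410719/1542773 - 110/323073 = 455595514457/498428301429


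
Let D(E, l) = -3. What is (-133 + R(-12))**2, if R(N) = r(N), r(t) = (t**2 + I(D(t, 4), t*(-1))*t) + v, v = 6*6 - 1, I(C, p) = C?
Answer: 6724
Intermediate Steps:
v = 35 (v = 36 - 1 = 35)
r(t) = 35 + t**2 - 3*t (r(t) = (t**2 - 3*t) + 35 = 35 + t**2 - 3*t)
R(N) = 35 + N**2 - 3*N
(-133 + R(-12))**2 = (-133 + (35 + (-12)**2 - 3*(-12)))**2 = (-133 + (35 + 144 + 36))**2 = (-133 + 215)**2 = 82**2 = 6724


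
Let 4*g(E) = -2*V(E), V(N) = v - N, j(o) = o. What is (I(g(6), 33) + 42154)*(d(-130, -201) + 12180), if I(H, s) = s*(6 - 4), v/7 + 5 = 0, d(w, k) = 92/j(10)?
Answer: 514628024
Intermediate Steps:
d(w, k) = 46/5 (d(w, k) = 92/10 = 92*(⅒) = 46/5)
v = -35 (v = -35 + 7*0 = -35 + 0 = -35)
V(N) = -35 - N
g(E) = 35/2 + E/2 (g(E) = (-2*(-35 - E))/4 = (70 + 2*E)/4 = 35/2 + E/2)
I(H, s) = 2*s (I(H, s) = s*2 = 2*s)
(I(g(6), 33) + 42154)*(d(-130, -201) + 12180) = (2*33 + 42154)*(46/5 + 12180) = (66 + 42154)*(60946/5) = 42220*(60946/5) = 514628024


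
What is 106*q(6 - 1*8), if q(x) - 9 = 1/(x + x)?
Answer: 1855/2 ≈ 927.50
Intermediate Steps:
q(x) = 9 + 1/(2*x) (q(x) = 9 + 1/(x + x) = 9 + 1/(2*x))
106*q(6 - 1*8) = 106*(9 + 1/(2*(6 - 1*8))) = 106*(9 + 1/(2*(6 - 8))) = 106*(9 + (½)/(-2)) = 106*(9 + (½)*(-½)) = 106*(9 - ¼) = 106*(35/4) = 1855/2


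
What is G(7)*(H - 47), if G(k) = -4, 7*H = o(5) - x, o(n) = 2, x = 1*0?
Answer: 1308/7 ≈ 186.86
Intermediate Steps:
x = 0
H = 2/7 (H = (2 - 1*0)/7 = (2 + 0)/7 = (1/7)*2 = 2/7 ≈ 0.28571)
G(7)*(H - 47) = -4*(2/7 - 47) = -4*(-327/7) = 1308/7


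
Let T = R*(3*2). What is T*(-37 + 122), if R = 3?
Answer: 1530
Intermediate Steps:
T = 18 (T = 3*(3*2) = 3*6 = 18)
T*(-37 + 122) = 18*(-37 + 122) = 18*85 = 1530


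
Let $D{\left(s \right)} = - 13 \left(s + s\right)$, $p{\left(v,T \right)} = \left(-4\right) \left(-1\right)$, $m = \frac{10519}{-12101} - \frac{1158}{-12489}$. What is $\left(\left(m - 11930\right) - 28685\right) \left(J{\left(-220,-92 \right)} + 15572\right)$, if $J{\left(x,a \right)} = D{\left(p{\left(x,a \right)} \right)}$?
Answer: $- \frac{31648752514258608}{50376463} \approx -6.2824 \cdot 10^{8}$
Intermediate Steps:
$m = - \frac{39119611}{50376463}$ ($m = 10519 \left(- \frac{1}{12101}\right) - - \frac{386}{4163} = - \frac{10519}{12101} + \frac{386}{4163} = - \frac{39119611}{50376463} \approx -0.77655$)
$p{\left(v,T \right)} = 4$
$D{\left(s \right)} = - 26 s$ ($D{\left(s \right)} = - 13 \cdot 2 s = - 26 s$)
$J{\left(x,a \right)} = -104$ ($J{\left(x,a \right)} = \left(-26\right) 4 = -104$)
$\left(\left(m - 11930\right) - 28685\right) \left(J{\left(-220,-92 \right)} + 15572\right) = \left(\left(- \frac{39119611}{50376463} - 11930\right) - 28685\right) \left(-104 + 15572\right) = \left(- \frac{601030323201}{50376463} - 28685\right) 15468 = \left(- \frac{2046079164356}{50376463}\right) 15468 = - \frac{31648752514258608}{50376463}$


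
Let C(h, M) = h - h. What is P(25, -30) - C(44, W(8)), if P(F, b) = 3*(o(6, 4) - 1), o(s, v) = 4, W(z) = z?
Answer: 9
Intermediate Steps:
C(h, M) = 0
P(F, b) = 9 (P(F, b) = 3*(4 - 1) = 3*3 = 9)
P(25, -30) - C(44, W(8)) = 9 - 1*0 = 9 + 0 = 9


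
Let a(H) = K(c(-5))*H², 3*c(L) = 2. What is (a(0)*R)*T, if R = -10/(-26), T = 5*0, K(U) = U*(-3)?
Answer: 0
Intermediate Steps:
c(L) = ⅔ (c(L) = (⅓)*2 = ⅔)
K(U) = -3*U
a(H) = -2*H² (a(H) = (-3*⅔)*H² = -2*H²)
T = 0
R = 5/13 (R = -10*(-1/26) = 5/13 ≈ 0.38462)
(a(0)*R)*T = (-2*0²*(5/13))*0 = (-2*0*(5/13))*0 = (0*(5/13))*0 = 0*0 = 0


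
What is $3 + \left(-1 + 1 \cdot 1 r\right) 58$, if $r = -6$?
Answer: $-403$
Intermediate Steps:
$3 + \left(-1 + 1 \cdot 1 r\right) 58 = 3 + \left(-1 + 1 \cdot 1 \left(-6\right)\right) 58 = 3 + \left(-1 + 1 \left(-6\right)\right) 58 = 3 + \left(-1 - 6\right) 58 = 3 - 406 = -403$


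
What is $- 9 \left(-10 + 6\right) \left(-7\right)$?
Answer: $-252$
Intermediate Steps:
$- 9 \left(-10 + 6\right) \left(-7\right) = \left(-9\right) \left(-4\right) \left(-7\right) = 36 \left(-7\right) = -252$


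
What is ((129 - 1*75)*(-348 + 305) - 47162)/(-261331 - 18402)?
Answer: 49484/279733 ≈ 0.17690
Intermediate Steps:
((129 - 1*75)*(-348 + 305) - 47162)/(-261331 - 18402) = ((129 - 75)*(-43) - 47162)/(-279733) = (54*(-43) - 47162)*(-1/279733) = (-2322 - 47162)*(-1/279733) = -49484*(-1/279733) = 49484/279733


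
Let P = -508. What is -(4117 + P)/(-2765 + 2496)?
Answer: 3609/269 ≈ 13.416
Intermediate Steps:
-(4117 + P)/(-2765 + 2496) = -(4117 - 508)/(-2765 + 2496) = -3609/(-269) = -3609*(-1)/269 = -1*(-3609/269) = 3609/269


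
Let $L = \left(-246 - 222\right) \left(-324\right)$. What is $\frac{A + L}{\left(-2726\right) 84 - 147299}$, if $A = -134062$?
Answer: $- \frac{17570}{376283} \approx -0.046694$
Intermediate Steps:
$L = 151632$ ($L = \left(-468\right) \left(-324\right) = 151632$)
$\frac{A + L}{\left(-2726\right) 84 - 147299} = \frac{-134062 + 151632}{\left(-2726\right) 84 - 147299} = \frac{17570}{-228984 - 147299} = \frac{17570}{-376283} = 17570 \left(- \frac{1}{376283}\right) = - \frac{17570}{376283}$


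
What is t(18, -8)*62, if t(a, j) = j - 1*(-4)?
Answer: -248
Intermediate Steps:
t(a, j) = 4 + j (t(a, j) = j + 4 = 4 + j)
t(18, -8)*62 = (4 - 8)*62 = -4*62 = -248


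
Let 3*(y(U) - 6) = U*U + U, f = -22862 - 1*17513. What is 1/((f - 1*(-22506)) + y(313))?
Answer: 3/44693 ≈ 6.7125e-5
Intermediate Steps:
f = -40375 (f = -22862 - 17513 = -40375)
y(U) = 6 + U/3 + U²/3 (y(U) = 6 + (U*U + U)/3 = 6 + (U² + U)/3 = 6 + (U + U²)/3 = 6 + (U/3 + U²/3) = 6 + U/3 + U²/3)
1/((f - 1*(-22506)) + y(313)) = 1/((-40375 - 1*(-22506)) + (6 + (⅓)*313 + (⅓)*313²)) = 1/((-40375 + 22506) + (6 + 313/3 + (⅓)*97969)) = 1/(-17869 + (6 + 313/3 + 97969/3)) = 1/(-17869 + 98300/3) = 1/(44693/3) = 3/44693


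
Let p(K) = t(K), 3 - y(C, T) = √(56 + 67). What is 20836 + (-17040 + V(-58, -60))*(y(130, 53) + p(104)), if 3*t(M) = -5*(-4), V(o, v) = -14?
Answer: -432058/3 + 17054*√123 ≈ 45119.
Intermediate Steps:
y(C, T) = 3 - √123 (y(C, T) = 3 - √(56 + 67) = 3 - √123)
t(M) = 20/3 (t(M) = (-5*(-4))/3 = (⅓)*20 = 20/3)
p(K) = 20/3
20836 + (-17040 + V(-58, -60))*(y(130, 53) + p(104)) = 20836 + (-17040 - 14)*((3 - √123) + 20/3) = 20836 - 17054*(29/3 - √123) = 20836 + (-494566/3 + 17054*√123) = -432058/3 + 17054*√123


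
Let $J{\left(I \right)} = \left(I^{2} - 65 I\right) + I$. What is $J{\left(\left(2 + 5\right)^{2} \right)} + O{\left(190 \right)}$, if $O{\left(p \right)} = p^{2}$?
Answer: $35365$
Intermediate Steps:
$J{\left(I \right)} = I^{2} - 64 I$
$J{\left(\left(2 + 5\right)^{2} \right)} + O{\left(190 \right)} = \left(2 + 5\right)^{2} \left(-64 + \left(2 + 5\right)^{2}\right) + 190^{2} = 7^{2} \left(-64 + 7^{2}\right) + 36100 = 49 \left(-64 + 49\right) + 36100 = 49 \left(-15\right) + 36100 = -735 + 36100 = 35365$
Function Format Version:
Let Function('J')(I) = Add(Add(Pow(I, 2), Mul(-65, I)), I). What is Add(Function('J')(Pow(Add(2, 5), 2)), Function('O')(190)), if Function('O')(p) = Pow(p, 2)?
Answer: 35365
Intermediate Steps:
Function('J')(I) = Add(Pow(I, 2), Mul(-64, I))
Add(Function('J')(Pow(Add(2, 5), 2)), Function('O')(190)) = Add(Mul(Pow(Add(2, 5), 2), Add(-64, Pow(Add(2, 5), 2))), Pow(190, 2)) = Add(Mul(Pow(7, 2), Add(-64, Pow(7, 2))), 36100) = Add(Mul(49, Add(-64, 49)), 36100) = Add(Mul(49, -15), 36100) = Add(-735, 36100) = 35365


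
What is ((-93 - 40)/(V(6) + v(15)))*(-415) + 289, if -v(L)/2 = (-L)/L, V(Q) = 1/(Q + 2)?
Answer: 446473/17 ≈ 26263.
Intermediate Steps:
V(Q) = 1/(2 + Q)
v(L) = 2 (v(L) = -2*(-L)/L = -2*(-1) = 2)
((-93 - 40)/(V(6) + v(15)))*(-415) + 289 = ((-93 - 40)/(1/(2 + 6) + 2))*(-415) + 289 = -133/(1/8 + 2)*(-415) + 289 = -133/(⅛ + 2)*(-415) + 289 = -133/17/8*(-415) + 289 = -133*8/17*(-415) + 289 = -1064/17*(-415) + 289 = 441560/17 + 289 = 446473/17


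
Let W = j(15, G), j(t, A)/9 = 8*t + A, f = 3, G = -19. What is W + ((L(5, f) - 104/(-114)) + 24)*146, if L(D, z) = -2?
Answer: 242489/57 ≈ 4254.2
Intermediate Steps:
j(t, A) = 9*A + 72*t (j(t, A) = 9*(8*t + A) = 9*(A + 8*t) = 9*A + 72*t)
W = 909 (W = 9*(-19) + 72*15 = -171 + 1080 = 909)
W + ((L(5, f) - 104/(-114)) + 24)*146 = 909 + ((-2 - 104/(-114)) + 24)*146 = 909 + ((-2 - 104*(-1/114)) + 24)*146 = 909 + ((-2 + 52/57) + 24)*146 = 909 + (-62/57 + 24)*146 = 909 + (1306/57)*146 = 909 + 190676/57 = 242489/57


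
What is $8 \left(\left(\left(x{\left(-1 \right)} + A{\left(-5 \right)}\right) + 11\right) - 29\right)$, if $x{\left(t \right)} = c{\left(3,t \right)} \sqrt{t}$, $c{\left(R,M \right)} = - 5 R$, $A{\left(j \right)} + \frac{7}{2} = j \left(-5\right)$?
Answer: $28 - 120 i \approx 28.0 - 120.0 i$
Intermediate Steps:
$A{\left(j \right)} = - \frac{7}{2} - 5 j$ ($A{\left(j \right)} = - \frac{7}{2} + j \left(-5\right) = - \frac{7}{2} - 5 j$)
$x{\left(t \right)} = - 15 \sqrt{t}$ ($x{\left(t \right)} = \left(-5\right) 3 \sqrt{t} = - 15 \sqrt{t}$)
$8 \left(\left(\left(x{\left(-1 \right)} + A{\left(-5 \right)}\right) + 11\right) - 29\right) = 8 \left(\left(\left(- 15 \sqrt{-1} - - \frac{43}{2}\right) + 11\right) - 29\right) = 8 \left(\left(\left(- 15 i + \left(- \frac{7}{2} + 25\right)\right) + 11\right) - 29\right) = 8 \left(\left(\left(- 15 i + \frac{43}{2}\right) + 11\right) - 29\right) = 8 \left(\left(\left(\frac{43}{2} - 15 i\right) + 11\right) - 29\right) = 8 \left(\left(\frac{65}{2} - 15 i\right) - 29\right) = 8 \left(\frac{7}{2} - 15 i\right) = 28 - 120 i$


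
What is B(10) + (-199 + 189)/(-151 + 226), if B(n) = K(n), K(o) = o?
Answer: 148/15 ≈ 9.8667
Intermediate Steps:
B(n) = n
B(10) + (-199 + 189)/(-151 + 226) = 10 + (-199 + 189)/(-151 + 226) = 10 - 10/75 = 10 - 10*1/75 = 10 - 2/15 = 148/15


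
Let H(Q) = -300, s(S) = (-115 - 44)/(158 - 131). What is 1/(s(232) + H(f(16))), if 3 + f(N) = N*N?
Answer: -9/2753 ≈ -0.0032692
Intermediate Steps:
s(S) = -53/9 (s(S) = -159/27 = -159*1/27 = -53/9)
f(N) = -3 + N² (f(N) = -3 + N*N = -3 + N²)
1/(s(232) + H(f(16))) = 1/(-53/9 - 300) = 1/(-2753/9) = -9/2753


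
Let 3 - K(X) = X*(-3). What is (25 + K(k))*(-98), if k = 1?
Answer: -3038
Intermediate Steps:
K(X) = 3 + 3*X (K(X) = 3 - X*(-3) = 3 - (-3)*X = 3 + 3*X)
(25 + K(k))*(-98) = (25 + (3 + 3*1))*(-98) = (25 + (3 + 3))*(-98) = (25 + 6)*(-98) = 31*(-98) = -3038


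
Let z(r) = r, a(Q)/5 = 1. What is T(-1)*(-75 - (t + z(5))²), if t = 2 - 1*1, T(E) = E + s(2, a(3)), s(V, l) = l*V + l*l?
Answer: -3774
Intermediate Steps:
a(Q) = 5 (a(Q) = 5*1 = 5)
s(V, l) = l² + V*l (s(V, l) = V*l + l² = l² + V*l)
T(E) = 35 + E (T(E) = E + 5*(2 + 5) = E + 5*7 = E + 35 = 35 + E)
t = 1 (t = 2 - 1 = 1)
T(-1)*(-75 - (t + z(5))²) = (35 - 1)*(-75 - (1 + 5)²) = 34*(-75 - 1*6²) = 34*(-75 - 1*36) = 34*(-75 - 36) = 34*(-111) = -3774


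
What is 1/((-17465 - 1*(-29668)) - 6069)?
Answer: 1/6134 ≈ 0.00016303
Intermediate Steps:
1/((-17465 - 1*(-29668)) - 6069) = 1/((-17465 + 29668) - 6069) = 1/(12203 - 6069) = 1/6134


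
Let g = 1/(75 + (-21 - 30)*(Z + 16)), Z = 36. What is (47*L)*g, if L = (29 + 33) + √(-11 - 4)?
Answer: -2914/2577 - 47*I*√15/2577 ≈ -1.1308 - 0.070637*I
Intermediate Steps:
L = 62 + I*√15 (L = 62 + √(-15) = 62 + I*√15 ≈ 62.0 + 3.873*I)
g = -1/2577 (g = 1/(75 + (-21 - 30)*(36 + 16)) = 1/(75 - 51*52) = 1/(75 - 2652) = 1/(-2577) = -1/2577 ≈ -0.00038805)
(47*L)*g = (47*(62 + I*√15))*(-1/2577) = (2914 + 47*I*√15)*(-1/2577) = -2914/2577 - 47*I*√15/2577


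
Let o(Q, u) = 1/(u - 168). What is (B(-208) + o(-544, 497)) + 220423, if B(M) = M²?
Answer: 86753024/329 ≈ 2.6369e+5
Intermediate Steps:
o(Q, u) = 1/(-168 + u)
(B(-208) + o(-544, 497)) + 220423 = ((-208)² + 1/(-168 + 497)) + 220423 = (43264 + 1/329) + 220423 = 14233857/329 + 220423 = 86753024/329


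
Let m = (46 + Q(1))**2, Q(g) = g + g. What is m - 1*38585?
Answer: -36281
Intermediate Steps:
Q(g) = 2*g
m = 2304 (m = (46 + 2*1)**2 = (46 + 2)**2 = 48**2 = 2304)
m - 1*38585 = 2304 - 1*38585 = 2304 - 38585 = -36281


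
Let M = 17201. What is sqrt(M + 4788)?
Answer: sqrt(21989) ≈ 148.29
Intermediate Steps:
sqrt(M + 4788) = sqrt(17201 + 4788) = sqrt(21989)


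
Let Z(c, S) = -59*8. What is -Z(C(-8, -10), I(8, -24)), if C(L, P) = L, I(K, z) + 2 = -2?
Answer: 472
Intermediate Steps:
I(K, z) = -4 (I(K, z) = -2 - 2 = -4)
Z(c, S) = -472
-Z(C(-8, -10), I(8, -24)) = -1*(-472) = 472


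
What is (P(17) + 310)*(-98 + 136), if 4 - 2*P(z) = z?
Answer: 11533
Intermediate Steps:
P(z) = 2 - z/2
(P(17) + 310)*(-98 + 136) = ((2 - ½*17) + 310)*(-98 + 136) = ((2 - 17/2) + 310)*38 = (-13/2 + 310)*38 = (607/2)*38 = 11533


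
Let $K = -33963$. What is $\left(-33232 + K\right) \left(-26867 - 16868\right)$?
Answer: $2938773325$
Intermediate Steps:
$\left(-33232 + K\right) \left(-26867 - 16868\right) = \left(-33232 - 33963\right) \left(-26867 - 16868\right) = \left(-67195\right) \left(-43735\right) = 2938773325$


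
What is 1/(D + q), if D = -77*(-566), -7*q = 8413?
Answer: 7/296661 ≈ 2.3596e-5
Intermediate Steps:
q = -8413/7 (q = -⅐*8413 = -8413/7 ≈ -1201.9)
D = 43582
1/(D + q) = 1/(43582 - 8413/7) = 1/(296661/7) = 7/296661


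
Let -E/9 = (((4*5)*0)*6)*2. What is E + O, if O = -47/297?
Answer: -47/297 ≈ -0.15825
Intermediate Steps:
O = -47/297 (O = -47*1/297 = -47/297 ≈ -0.15825)
E = 0 (E = -9*((4*5)*0)*6*2 = -9*(20*0)*6*2 = -9*0*6*2 = -0*2 = -9*0 = 0)
E + O = 0 - 47/297 = -47/297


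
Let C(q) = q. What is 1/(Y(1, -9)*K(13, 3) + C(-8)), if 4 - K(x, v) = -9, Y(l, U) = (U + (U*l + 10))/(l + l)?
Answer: -1/60 ≈ -0.016667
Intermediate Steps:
Y(l, U) = (10 + U + U*l)/(2*l) (Y(l, U) = (U + (10 + U*l))/((2*l)) = (10 + U + U*l)*(1/(2*l)) = (10 + U + U*l)/(2*l))
K(x, v) = 13 (K(x, v) = 4 - 1*(-9) = 4 + 9 = 13)
1/(Y(1, -9)*K(13, 3) + C(-8)) = 1/(((½)*(10 - 9 - 9*1)/1)*13 - 8) = 1/(((½)*1*(10 - 9 - 9))*13 - 8) = 1/(((½)*1*(-8))*13 - 8) = 1/(-4*13 - 8) = 1/(-52 - 8) = 1/(-60) = -1/60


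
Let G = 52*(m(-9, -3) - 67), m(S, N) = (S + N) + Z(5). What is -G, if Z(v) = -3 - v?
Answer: 4524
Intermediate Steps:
m(S, N) = -8 + N + S (m(S, N) = (S + N) + (-3 - 1*5) = (N + S) + (-3 - 5) = (N + S) - 8 = -8 + N + S)
G = -4524 (G = 52*((-8 - 3 - 9) - 67) = 52*(-20 - 67) = 52*(-87) = -4524)
-G = -1*(-4524) = 4524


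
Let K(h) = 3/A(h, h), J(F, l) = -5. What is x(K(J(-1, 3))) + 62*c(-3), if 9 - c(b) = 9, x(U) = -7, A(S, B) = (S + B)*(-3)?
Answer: -7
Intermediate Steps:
A(S, B) = -3*B - 3*S (A(S, B) = (B + S)*(-3) = -3*B - 3*S)
K(h) = -1/(2*h) (K(h) = 3/(-3*h - 3*h) = 3/((-6*h)) = 3*(-1/(6*h)) = -1/(2*h))
c(b) = 0 (c(b) = 9 - 1*9 = 9 - 9 = 0)
x(K(J(-1, 3))) + 62*c(-3) = -7 + 62*0 = -7 + 0 = -7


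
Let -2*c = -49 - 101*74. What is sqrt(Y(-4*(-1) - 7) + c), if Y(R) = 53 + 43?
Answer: sqrt(15430)/2 ≈ 62.109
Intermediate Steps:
Y(R) = 96
c = 7523/2 (c = -(-49 - 101*74)/2 = -(-49 - 7474)/2 = -1/2*(-7523) = 7523/2 ≈ 3761.5)
sqrt(Y(-4*(-1) - 7) + c) = sqrt(96 + 7523/2) = sqrt(7715/2) = sqrt(15430)/2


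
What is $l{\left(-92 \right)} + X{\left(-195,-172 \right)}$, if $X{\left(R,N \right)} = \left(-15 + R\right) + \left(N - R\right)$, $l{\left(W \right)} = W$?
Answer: $-279$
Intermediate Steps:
$X{\left(R,N \right)} = -15 + N$
$l{\left(-92 \right)} + X{\left(-195,-172 \right)} = -92 - 187 = -279$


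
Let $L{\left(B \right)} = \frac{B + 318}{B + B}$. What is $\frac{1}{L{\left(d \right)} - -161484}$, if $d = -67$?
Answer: $\frac{134}{21638605} \approx 6.1926 \cdot 10^{-6}$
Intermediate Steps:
$L{\left(B \right)} = \frac{318 + B}{2 B}$
$\frac{1}{L{\left(d \right)} - -161484} = \frac{1}{\frac{318 - 67}{2 \left(-67\right)} - -161484} = \frac{1}{\frac{1}{2} \left(- \frac{1}{67}\right) 251 + 161484} = \frac{1}{- \frac{251}{134} + 161484} = \frac{1}{\frac{21638605}{134}} = \frac{134}{21638605}$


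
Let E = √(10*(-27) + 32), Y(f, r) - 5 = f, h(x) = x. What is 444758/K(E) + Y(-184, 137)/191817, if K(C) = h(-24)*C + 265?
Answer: 22607681391763/39766157721 + 10674192*I*√238/207313 ≈ 568.52 + 794.32*I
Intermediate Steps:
Y(f, r) = 5 + f
E = I*√238 (E = √(-270 + 32) = √(-238) = I*√238 ≈ 15.427*I)
K(C) = 265 - 24*C (K(C) = -24*C + 265 = 265 - 24*C)
444758/K(E) + Y(-184, 137)/191817 = 444758/(265 - 24*I*√238) + (5 - 184)/191817 = 444758/(265 - 24*I*√238) - 179*1/191817 = 444758/(265 - 24*I*√238) - 179/191817 = -179/191817 + 444758/(265 - 24*I*√238)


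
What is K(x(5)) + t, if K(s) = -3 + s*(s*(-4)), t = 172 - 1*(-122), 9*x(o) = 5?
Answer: 23471/81 ≈ 289.77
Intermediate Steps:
x(o) = 5/9 (x(o) = (1/9)*5 = 5/9)
t = 294 (t = 172 + 122 = 294)
K(s) = -3 - 4*s**2 (K(s) = -3 + s*(-4*s) = -3 - 4*s**2)
K(x(5)) + t = (-3 - 4*(5/9)**2) + 294 = (-3 - 4*25/81) + 294 = (-3 - 100/81) + 294 = -343/81 + 294 = 23471/81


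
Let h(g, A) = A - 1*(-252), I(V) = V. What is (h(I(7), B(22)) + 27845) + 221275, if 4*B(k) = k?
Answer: 498755/2 ≈ 2.4938e+5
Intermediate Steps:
B(k) = k/4
h(g, A) = 252 + A (h(g, A) = A + 252 = 252 + A)
(h(I(7), B(22)) + 27845) + 221275 = ((252 + (1/4)*22) + 27845) + 221275 = ((252 + 11/2) + 27845) + 221275 = (515/2 + 27845) + 221275 = 56205/2 + 221275 = 498755/2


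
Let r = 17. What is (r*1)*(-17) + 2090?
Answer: 1801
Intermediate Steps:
(r*1)*(-17) + 2090 = (17*1)*(-17) + 2090 = 17*(-17) + 2090 = -289 + 2090 = 1801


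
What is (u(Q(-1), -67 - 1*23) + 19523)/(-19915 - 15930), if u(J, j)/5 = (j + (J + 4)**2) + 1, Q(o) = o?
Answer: -19123/35845 ≈ -0.53349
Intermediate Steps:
u(J, j) = 5 + 5*j + 5*(4 + J)**2 (u(J, j) = 5*((j + (J + 4)**2) + 1) = 5*((j + (4 + J)**2) + 1) = 5*(1 + j + (4 + J)**2) = 5 + 5*j + 5*(4 + J)**2)
(u(Q(-1), -67 - 1*23) + 19523)/(-19915 - 15930) = ((5 + 5*(-67 - 1*23) + 5*(4 - 1)**2) + 19523)/(-19915 - 15930) = ((5 + 5*(-67 - 23) + 5*3**2) + 19523)/(-35845) = ((5 + 5*(-90) + 5*9) + 19523)*(-1/35845) = ((5 - 450 + 45) + 19523)*(-1/35845) = (-400 + 19523)*(-1/35845) = 19123*(-1/35845) = -19123/35845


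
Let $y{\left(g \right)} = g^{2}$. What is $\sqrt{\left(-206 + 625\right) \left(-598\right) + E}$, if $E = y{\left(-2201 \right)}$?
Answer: $\sqrt{4593839} \approx 2143.3$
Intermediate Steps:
$E = 4844401$ ($E = \left(-2201\right)^{2} = 4844401$)
$\sqrt{\left(-206 + 625\right) \left(-598\right) + E} = \sqrt{\left(-206 + 625\right) \left(-598\right) + 4844401} = \sqrt{419 \left(-598\right) + 4844401} = \sqrt{-250562 + 4844401} = \sqrt{4593839}$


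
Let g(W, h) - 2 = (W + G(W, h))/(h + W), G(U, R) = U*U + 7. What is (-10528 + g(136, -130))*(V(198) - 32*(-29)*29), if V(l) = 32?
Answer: -199911008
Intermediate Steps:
G(U, R) = 7 + U² (G(U, R) = U² + 7 = 7 + U²)
g(W, h) = 2 + (7 + W + W²)/(W + h) (g(W, h) = 2 + (W + (7 + W²))/(h + W) = 2 + (7 + W + W²)/(W + h))
(-10528 + g(136, -130))*(V(198) - 32*(-29)*29) = (-10528 + (7 + 136² + 2*(-130) + 3*136)/(136 - 130))*(32 - 32*(-29)*29) = (-10528 + (7 + 18496 - 260 + 408)/6)*(32 + 928*29) = (-10528 + (⅙)*18651)*(32 + 26912) = (-10528 + 6217/2)*26944 = -14839/2*26944 = -199911008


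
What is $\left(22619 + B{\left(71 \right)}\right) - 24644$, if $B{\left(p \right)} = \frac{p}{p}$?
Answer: $-2024$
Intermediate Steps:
$B{\left(p \right)} = 1$
$\left(22619 + B{\left(71 \right)}\right) - 24644 = \left(22619 + 1\right) - 24644 = 22620 - 24644 = -2024$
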